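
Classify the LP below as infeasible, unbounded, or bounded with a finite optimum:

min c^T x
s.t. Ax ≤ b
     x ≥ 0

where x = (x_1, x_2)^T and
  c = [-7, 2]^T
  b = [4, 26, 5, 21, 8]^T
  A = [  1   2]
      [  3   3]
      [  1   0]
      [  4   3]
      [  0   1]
The point (4, 0) satisfies every constraint, so the LP is feasible; the constraints give x_1 ≤ 5 and x_2 ≤ 8, which with x_1, x_2 ≥ 0 keep the feasible region inside a bounded box. A feasible, bounded LP attains a finite optimum at a vertex.

Evaluating z = -7x_1 + 2x_2 at each vertex:
  (0, 0): z = 0
  (4, 0): z = -28
  (0, 2): z = 4

Feasible with finite optimum z* = -28 at (4, 0).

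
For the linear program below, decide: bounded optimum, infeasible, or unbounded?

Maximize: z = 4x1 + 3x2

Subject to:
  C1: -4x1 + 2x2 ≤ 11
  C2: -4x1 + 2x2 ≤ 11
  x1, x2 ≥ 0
Feasible point: (0, 0) satisfies every constraint, so the LP is feasible.
Direction d = (1, 0): for each constraint row a, a·d ≤ 0 —
  (-4)(1) + (2)(0) = -4 ≤ 0
  (-4)(1) + (2)(0) = -4 ≤ 0
and d ≥ 0, so (0, 0) + t·d stays feasible for every t ≥ 0. Along this ray z = 4x1 + 3x2 changes by 4 per unit t, so z → +∞.

The LP is unbounded; z can be made arbitrarily large.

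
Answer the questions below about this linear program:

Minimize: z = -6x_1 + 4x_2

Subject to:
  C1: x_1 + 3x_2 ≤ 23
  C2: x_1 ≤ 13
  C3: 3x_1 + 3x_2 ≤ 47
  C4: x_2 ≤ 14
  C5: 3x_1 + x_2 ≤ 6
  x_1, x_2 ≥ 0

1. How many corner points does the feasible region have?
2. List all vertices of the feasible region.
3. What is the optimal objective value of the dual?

1. 3
2. (0, 0), (2, 0), (0, 6)
3. -12 (by strong duality, equal to the primal optimum)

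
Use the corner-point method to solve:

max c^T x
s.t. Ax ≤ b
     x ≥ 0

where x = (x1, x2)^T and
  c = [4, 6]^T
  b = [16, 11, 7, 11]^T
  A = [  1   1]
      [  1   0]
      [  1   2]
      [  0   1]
x1 = 7, x2 = 0, z = 28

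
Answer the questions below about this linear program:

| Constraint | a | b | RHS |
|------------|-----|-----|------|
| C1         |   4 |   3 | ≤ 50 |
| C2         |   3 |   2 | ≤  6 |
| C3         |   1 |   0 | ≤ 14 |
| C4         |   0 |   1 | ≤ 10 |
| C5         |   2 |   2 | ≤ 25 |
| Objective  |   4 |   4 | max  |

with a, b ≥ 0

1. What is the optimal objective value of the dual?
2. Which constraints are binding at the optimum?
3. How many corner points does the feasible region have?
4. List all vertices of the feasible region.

1. 12 (by strong duality, equal to the primal optimum)
2. C2, a ≥ 0
3. 3
4. (0, 0), (2, 0), (0, 3)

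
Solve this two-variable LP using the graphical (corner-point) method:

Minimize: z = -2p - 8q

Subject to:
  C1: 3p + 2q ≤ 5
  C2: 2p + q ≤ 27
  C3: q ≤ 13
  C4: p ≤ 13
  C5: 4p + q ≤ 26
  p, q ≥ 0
Each vertex is the intersection of two constraint boundaries that also satisfies all remaining constraints:
  p = 0 and q = 0 → (0, 0)
  3p + 2q = 5 and q = 0 → (1.667, 0)
  3p + 2q = 5 and p = 0 → (0, 2.5)

Evaluating z = -2p - 8q at each vertex:
  (0, 0): z = 0
  (1.667, 0): z = -3.333
  (0, 2.5): z = -20

The minimum is at (0, 2.5) with z = -20.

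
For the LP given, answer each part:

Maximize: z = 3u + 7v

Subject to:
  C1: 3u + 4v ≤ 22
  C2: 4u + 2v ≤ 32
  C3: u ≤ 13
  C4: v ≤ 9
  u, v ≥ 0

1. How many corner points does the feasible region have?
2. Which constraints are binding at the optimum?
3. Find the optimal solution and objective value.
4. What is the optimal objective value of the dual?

1. 3
2. C1, u ≥ 0
3. u = 0, v = 5.5, z = 38.5
4. 38.5 (by strong duality, equal to the primal optimum)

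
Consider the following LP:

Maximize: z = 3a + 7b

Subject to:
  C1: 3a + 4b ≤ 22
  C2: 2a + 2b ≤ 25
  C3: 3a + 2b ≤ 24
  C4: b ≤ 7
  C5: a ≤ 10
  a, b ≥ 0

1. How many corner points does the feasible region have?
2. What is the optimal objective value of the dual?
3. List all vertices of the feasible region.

1. 3
2. 38.5 (by strong duality, equal to the primal optimum)
3. (0, 0), (7.333, 0), (0, 5.5)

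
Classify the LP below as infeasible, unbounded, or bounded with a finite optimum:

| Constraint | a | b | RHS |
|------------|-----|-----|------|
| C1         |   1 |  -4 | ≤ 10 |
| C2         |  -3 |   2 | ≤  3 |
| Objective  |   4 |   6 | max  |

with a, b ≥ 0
Feasible point: (0, 0) satisfies every constraint, so the LP is feasible.
Direction d = (1, 1): for each constraint row a, a·d ≤ 0 —
  (1)(1) + (-4)(1) = -3 ≤ 0
  (-3)(1) + (2)(1) = -1 ≤ 0
and d ≥ 0, so (0, 0) + t·d stays feasible for every t ≥ 0. Along this ray z = 4a + 6b changes by 10 per unit t, so z → +∞.

Unbounded: there is a feasible ray along which z → +∞.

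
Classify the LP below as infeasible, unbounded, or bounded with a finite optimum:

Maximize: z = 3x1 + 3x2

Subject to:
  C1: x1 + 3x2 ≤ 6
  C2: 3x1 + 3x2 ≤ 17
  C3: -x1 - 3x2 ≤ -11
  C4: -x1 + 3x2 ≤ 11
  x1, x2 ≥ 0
C1 requires x1 + 3x2 ≤ 6, while C3 (-x1 - 3x2 ≤ -11) is equivalent to x1 + 3x2 ≥ 11. Together they would need 11 ≤ x1 + 3x2 ≤ 6, which is impossible since 11 > 6. No point satisfies all constraints.

The feasible region is empty; the LP is infeasible.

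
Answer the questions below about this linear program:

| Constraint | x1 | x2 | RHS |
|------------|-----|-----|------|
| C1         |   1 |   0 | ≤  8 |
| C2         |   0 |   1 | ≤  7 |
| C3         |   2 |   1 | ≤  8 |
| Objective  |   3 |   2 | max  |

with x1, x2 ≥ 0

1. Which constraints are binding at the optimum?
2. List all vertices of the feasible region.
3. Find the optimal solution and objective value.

1. C2, C3
2. (0, 0), (4, 0), (0.5, 7), (0, 7)
3. x1 = 0.5, x2 = 7, z = 15.5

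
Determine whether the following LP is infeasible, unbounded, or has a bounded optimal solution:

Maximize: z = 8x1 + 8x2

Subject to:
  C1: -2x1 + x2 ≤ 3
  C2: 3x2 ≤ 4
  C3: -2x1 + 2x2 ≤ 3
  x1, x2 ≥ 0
Feasible point: (0, 0) satisfies every constraint, so the LP is feasible.
Direction d = (1, 0): for each constraint row a, a·d ≤ 0 —
  (-2)(1) + (1)(0) = -2 ≤ 0
  (0)(1) + (3)(0) = 0 ≤ 0
  (-2)(1) + (2)(0) = -2 ≤ 0
and d ≥ 0, so (0, 0) + t·d stays feasible for every t ≥ 0. Along this ray z = 8x1 + 8x2 changes by 8 per unit t, so z → +∞.

The LP is unbounded; z can be made arbitrarily large.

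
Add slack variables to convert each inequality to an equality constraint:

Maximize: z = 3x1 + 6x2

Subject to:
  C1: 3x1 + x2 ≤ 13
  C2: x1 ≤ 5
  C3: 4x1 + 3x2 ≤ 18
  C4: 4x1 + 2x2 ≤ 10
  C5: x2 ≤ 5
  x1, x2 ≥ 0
max z = 3x1 + 6x2

s.t.
  3x1 + x2 + s1 = 13
  x1 + s2 = 5
  4x1 + 3x2 + s3 = 18
  4x1 + 2x2 + s4 = 10
  x2 + s5 = 5
  x1, x2, s1, s2, s3, s4, s5 ≥ 0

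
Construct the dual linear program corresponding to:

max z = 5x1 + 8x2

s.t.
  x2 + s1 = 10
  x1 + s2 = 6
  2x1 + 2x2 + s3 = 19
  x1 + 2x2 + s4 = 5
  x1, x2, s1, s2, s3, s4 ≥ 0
Minimize: z = 10y1 + 6y2 + 19y3 + 5y4

Subject to:
  C1: -y2 - 2y3 - y4 ≤ -5
  C2: -y1 - 2y3 - 2y4 ≤ -8
  y1, y2, y3, y4 ≥ 0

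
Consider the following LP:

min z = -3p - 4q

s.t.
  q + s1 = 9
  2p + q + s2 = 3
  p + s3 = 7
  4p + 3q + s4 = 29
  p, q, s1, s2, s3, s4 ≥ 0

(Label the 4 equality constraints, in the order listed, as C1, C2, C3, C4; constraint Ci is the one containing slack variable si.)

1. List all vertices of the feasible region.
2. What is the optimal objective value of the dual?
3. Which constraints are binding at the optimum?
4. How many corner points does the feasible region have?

1. (0, 0), (1.5, 0), (0, 3)
2. -12 (by strong duality, equal to the primal optimum)
3. C2, p ≥ 0
4. 3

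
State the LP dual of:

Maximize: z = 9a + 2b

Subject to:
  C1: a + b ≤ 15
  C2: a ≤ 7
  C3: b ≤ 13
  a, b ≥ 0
Minimize: z = 15y1 + 7y2 + 13y3

Subject to:
  C1: -y1 - y2 ≤ -9
  C2: -y1 - y3 ≤ -2
  y1, y2, y3 ≥ 0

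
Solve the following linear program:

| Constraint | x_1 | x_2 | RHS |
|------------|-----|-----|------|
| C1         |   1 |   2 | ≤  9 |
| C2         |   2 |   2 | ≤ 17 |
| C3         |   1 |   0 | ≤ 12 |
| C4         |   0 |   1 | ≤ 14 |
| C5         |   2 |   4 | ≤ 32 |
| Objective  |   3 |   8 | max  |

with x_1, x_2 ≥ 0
x_1 = 0, x_2 = 4.5, z = 36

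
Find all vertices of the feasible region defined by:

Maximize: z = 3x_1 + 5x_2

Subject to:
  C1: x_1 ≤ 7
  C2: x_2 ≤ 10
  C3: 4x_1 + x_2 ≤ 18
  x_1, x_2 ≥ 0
Each vertex is the intersection of two constraint boundaries that also satisfies all remaining constraints:
  x_1 = 0 and x_2 = 0 → (0, 0)
  4x_1 + x_2 = 18 and x_2 = 0 → (4.5, 0)
  x_2 = 10 and 4x_1 + x_2 = 18 → (2, 10)
  x_2 = 10 and x_1 = 0 → (0, 10)

Vertices: (0, 0), (4.5, 0), (2, 10), (0, 10)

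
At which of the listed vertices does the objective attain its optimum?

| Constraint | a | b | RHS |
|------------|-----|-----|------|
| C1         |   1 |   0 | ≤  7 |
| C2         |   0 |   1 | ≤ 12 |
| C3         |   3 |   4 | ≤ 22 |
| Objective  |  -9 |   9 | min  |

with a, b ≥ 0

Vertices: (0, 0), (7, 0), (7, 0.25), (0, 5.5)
Evaluating z = -9a + 9b at each vertex:
  (0, 0): z = 0
  (7, 0): z = -63
  (7, 0.25): z = -60.75
  (0, 5.5): z = 49.5

The smallest value is z = -63, attained at (7, 0).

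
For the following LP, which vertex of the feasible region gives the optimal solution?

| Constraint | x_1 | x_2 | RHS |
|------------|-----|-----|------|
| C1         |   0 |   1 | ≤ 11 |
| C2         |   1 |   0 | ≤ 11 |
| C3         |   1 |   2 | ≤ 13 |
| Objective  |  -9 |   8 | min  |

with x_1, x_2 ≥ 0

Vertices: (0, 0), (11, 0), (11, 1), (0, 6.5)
Evaluating z = -9x_1 + 8x_2 at each vertex:
  (0, 0): z = 0
  (11, 0): z = -99
  (11, 1): z = -91
  (0, 6.5): z = 52

The smallest value is z = -99, attained at (11, 0).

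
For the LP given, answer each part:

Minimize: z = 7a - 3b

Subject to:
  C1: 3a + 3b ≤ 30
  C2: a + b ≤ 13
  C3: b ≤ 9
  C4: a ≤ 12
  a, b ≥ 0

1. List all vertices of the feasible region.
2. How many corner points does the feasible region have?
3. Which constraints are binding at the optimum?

1. (0, 0), (10, 0), (1, 9), (0, 9)
2. 4
3. C3, a ≥ 0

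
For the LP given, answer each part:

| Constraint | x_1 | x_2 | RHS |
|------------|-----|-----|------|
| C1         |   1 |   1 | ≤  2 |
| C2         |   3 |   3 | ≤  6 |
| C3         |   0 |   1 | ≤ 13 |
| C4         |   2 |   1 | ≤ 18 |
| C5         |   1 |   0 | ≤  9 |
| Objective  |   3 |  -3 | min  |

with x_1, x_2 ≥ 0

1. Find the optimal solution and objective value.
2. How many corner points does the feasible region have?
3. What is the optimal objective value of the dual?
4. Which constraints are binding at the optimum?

1. x_1 = 0, x_2 = 2, z = -6
2. 3
3. -6 (by strong duality, equal to the primal optimum)
4. C1, C2, x_1 ≥ 0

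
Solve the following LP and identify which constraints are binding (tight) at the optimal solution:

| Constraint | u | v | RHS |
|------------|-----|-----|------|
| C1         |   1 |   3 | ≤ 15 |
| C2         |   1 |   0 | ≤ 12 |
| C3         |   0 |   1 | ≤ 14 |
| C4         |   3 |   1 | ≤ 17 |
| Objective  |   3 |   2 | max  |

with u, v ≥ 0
Optimal: u = 4.5, v = 3.5
Binding: C1, C4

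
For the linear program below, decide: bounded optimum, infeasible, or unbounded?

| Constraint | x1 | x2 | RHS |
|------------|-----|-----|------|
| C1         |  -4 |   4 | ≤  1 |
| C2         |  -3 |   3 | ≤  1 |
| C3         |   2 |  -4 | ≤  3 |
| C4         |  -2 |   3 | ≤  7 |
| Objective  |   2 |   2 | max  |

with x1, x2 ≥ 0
Feasible point: (0, 0) satisfies every constraint, so the LP is feasible.
Direction d = (2, 1): for each constraint row a, a·d ≤ 0 —
  (-4)(2) + (4)(1) = -4 ≤ 0
  (-3)(2) + (3)(1) = -3 ≤ 0
  (2)(2) + (-4)(1) = 0 ≤ 0
  (-2)(2) + (3)(1) = -1 ≤ 0
and d ≥ 0, so (0, 0) + t·d stays feasible for every t ≥ 0. Along this ray z = 2x1 + 2x2 changes by 6 per unit t, so z → +∞.

The LP is unbounded; z can be made arbitrarily large.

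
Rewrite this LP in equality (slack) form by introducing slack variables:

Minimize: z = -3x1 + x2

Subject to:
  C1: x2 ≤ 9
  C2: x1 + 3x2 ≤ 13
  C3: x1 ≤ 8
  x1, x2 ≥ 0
min z = -3x1 + x2

s.t.
  x2 + s1 = 9
  x1 + 3x2 + s2 = 13
  x1 + s3 = 8
  x1, x2, s1, s2, s3 ≥ 0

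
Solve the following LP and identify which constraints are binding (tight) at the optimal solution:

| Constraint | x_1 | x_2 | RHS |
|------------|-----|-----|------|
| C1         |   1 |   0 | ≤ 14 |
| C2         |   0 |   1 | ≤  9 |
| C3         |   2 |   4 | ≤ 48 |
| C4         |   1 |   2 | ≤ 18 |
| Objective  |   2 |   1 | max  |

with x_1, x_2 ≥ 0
Optimal: x_1 = 14, x_2 = 2
Slack at optimum:
  C1: slack = 0 (binding)
  C2: slack = 7
  C3: slack = 12
  C4: slack = 0 (binding)
  x_1 ≥ 0: x_1 = 14
  x_2 ≥ 0: x_2 = 2
Binding constraints: C1, C4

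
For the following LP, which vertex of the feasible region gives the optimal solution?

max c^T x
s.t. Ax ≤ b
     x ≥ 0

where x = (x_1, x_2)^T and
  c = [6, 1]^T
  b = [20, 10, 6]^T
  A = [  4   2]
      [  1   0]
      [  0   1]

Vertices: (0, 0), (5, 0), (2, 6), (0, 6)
Evaluating z = 6x_1 + x_2 at each vertex:
  (0, 0): z = 0
  (5, 0): z = 30
  (2, 6): z = 18
  (0, 6): z = 6

The largest value is z = 30, attained at (5, 0).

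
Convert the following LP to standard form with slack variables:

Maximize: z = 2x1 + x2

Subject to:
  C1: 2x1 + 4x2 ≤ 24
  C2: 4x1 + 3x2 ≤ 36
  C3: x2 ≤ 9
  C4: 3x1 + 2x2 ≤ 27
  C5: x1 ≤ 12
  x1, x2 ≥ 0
max z = 2x1 + x2

s.t.
  2x1 + 4x2 + s1 = 24
  4x1 + 3x2 + s2 = 36
  x2 + s3 = 9
  3x1 + 2x2 + s4 = 27
  x1 + s5 = 12
  x1, x2, s1, s2, s3, s4, s5 ≥ 0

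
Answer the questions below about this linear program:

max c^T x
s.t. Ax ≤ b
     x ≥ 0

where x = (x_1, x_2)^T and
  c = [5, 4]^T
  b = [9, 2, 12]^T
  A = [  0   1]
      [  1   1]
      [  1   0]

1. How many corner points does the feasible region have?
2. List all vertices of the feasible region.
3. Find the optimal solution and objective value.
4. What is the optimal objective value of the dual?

1. 3
2. (0, 0), (2, 0), (0, 2)
3. x_1 = 2, x_2 = 0, z = 10
4. 10 (by strong duality, equal to the primal optimum)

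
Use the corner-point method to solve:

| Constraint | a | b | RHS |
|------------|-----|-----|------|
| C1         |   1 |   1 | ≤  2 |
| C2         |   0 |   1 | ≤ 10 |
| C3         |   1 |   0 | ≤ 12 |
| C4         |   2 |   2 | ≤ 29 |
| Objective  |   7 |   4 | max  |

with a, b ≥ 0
a = 2, b = 0, z = 14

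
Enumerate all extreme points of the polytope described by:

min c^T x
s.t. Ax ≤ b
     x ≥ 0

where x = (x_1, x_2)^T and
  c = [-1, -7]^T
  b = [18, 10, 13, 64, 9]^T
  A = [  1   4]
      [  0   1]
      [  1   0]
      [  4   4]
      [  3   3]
Each vertex is the intersection of two constraint boundaries that also satisfies all remaining constraints:
  x_1 = 0 and x_2 = 0 → (0, 0)
  3x_1 + 3x_2 = 9 and x_2 = 0 → (3, 0)
  3x_1 + 3x_2 = 9 and x_1 = 0 → (0, 3)

Vertices: (0, 0), (3, 0), (0, 3)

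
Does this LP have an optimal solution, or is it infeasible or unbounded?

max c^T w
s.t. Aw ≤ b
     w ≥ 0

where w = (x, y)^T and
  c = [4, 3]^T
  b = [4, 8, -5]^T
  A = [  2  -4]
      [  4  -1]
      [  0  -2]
Feasible point: (0, 3) satisfies every constraint, so the LP is feasible.
Direction d = (0, 1): for each constraint row a, a·d ≤ 0 —
  (2)(0) + (-4)(1) = -4 ≤ 0
  (4)(0) + (-1)(1) = -1 ≤ 0
  (0)(0) + (-2)(1) = -2 ≤ 0
and d ≥ 0, so (0, 3) + t·d stays feasible for every t ≥ 0. Along this ray z = 4x + 3y changes by 3 per unit t, so z → +∞.

Unbounded — the objective can increase without bound over the feasible region.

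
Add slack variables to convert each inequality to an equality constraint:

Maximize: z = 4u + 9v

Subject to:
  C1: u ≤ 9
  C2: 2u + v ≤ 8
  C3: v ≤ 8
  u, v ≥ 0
max z = 4u + 9v

s.t.
  u + s1 = 9
  2u + v + s2 = 8
  v + s3 = 8
  u, v, s1, s2, s3 ≥ 0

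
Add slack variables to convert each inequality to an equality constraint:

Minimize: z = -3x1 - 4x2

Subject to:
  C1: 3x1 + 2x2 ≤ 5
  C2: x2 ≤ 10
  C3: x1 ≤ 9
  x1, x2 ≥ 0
min z = -3x1 - 4x2

s.t.
  3x1 + 2x2 + s1 = 5
  x2 + s2 = 10
  x1 + s3 = 9
  x1, x2, s1, s2, s3 ≥ 0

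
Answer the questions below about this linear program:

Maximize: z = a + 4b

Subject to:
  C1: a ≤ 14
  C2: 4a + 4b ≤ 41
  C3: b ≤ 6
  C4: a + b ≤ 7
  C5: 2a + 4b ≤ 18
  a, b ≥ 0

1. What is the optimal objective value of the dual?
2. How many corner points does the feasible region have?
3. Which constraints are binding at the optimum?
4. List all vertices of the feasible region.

1. 18 (by strong duality, equal to the primal optimum)
2. 4
3. C5, a ≥ 0
4. (0, 0), (7, 0), (5, 2), (0, 4.5)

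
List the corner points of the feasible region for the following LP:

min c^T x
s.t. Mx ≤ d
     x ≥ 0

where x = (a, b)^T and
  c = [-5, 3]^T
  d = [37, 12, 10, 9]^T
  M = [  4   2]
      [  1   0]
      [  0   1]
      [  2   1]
Each vertex is the intersection of two constraint boundaries that also satisfies all remaining constraints:
  a = 0 and b = 0 → (0, 0)
  2a + b = 9 and b = 0 → (4.5, 0)
  2a + b = 9 and a = 0 → (0, 9)

Vertices: (0, 0), (4.5, 0), (0, 9)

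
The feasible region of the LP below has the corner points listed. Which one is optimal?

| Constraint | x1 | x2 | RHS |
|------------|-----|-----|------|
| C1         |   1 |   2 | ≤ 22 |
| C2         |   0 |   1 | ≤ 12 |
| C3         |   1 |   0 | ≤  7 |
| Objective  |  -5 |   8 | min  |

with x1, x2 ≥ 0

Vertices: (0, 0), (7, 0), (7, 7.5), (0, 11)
Evaluating z = -5x1 + 8x2 at each vertex:
  (0, 0): z = 0
  (7, 0): z = -35
  (7, 7.5): z = 25
  (0, 11): z = 88

The smallest value is z = -35, attained at (7, 0).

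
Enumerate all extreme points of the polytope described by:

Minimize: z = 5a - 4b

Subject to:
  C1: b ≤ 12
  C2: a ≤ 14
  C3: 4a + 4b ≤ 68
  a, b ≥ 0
Each vertex is the intersection of two constraint boundaries that also satisfies all remaining constraints:
  a = 0 and b = 0 → (0, 0)
  a = 14 and b = 0 → (14, 0)
  a = 14 and 4a + 4b = 68 → (14, 3)
  b = 12 and 4a + 4b = 68 → (5, 12)
  b = 12 and a = 0 → (0, 12)

Vertices: (0, 0), (14, 0), (14, 3), (5, 12), (0, 12)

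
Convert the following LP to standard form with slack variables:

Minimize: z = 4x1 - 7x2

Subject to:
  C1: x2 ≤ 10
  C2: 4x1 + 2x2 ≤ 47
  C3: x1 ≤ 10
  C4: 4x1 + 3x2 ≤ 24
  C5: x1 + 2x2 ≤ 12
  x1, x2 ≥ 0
min z = 4x1 - 7x2

s.t.
  x2 + s1 = 10
  4x1 + 2x2 + s2 = 47
  x1 + s3 = 10
  4x1 + 3x2 + s4 = 24
  x1 + 2x2 + s5 = 12
  x1, x2, s1, s2, s3, s4, s5 ≥ 0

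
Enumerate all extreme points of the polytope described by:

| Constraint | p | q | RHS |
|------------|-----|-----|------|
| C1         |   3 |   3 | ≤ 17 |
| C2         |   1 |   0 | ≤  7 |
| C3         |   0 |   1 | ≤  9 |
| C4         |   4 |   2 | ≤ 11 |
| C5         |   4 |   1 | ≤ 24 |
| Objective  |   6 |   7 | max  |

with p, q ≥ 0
Each vertex is the intersection of two constraint boundaries that also satisfies all remaining constraints:
  p = 0 and q = 0 → (0, 0)
  4p + 2q = 11 and q = 0 → (2.75, 0)
  4p + 2q = 11 and p = 0 → (0, 5.5)

Vertices: (0, 0), (2.75, 0), (0, 5.5)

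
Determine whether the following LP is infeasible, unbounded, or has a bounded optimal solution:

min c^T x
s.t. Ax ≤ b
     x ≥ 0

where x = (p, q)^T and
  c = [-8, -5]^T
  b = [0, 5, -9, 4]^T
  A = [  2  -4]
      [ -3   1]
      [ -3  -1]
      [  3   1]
One constraint requires 3p + q ≤ 4, while the constraint -3p - q ≤ -9 is equivalent to 3p + q ≥ 9. Together they would need 9 ≤ 3p + q ≤ 4, which is impossible since 9 > 4. No point satisfies all constraints.

The feasible region is empty; the LP is infeasible.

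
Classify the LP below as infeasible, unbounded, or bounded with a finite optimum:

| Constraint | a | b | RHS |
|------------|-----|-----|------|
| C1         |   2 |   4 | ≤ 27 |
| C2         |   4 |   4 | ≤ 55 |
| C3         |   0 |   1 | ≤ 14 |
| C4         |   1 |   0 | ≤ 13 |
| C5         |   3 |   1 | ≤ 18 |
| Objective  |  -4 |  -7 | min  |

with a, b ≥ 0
The point (4.5, 4.5) satisfies every constraint, so the LP is feasible; the constraints give a ≤ 13 and b ≤ 14, which with a, b ≥ 0 keep the feasible region inside a bounded box. A feasible, bounded LP attains a finite optimum at a vertex.

The LP has an optimal solution: (4.5, 4.5) with z = -49.5.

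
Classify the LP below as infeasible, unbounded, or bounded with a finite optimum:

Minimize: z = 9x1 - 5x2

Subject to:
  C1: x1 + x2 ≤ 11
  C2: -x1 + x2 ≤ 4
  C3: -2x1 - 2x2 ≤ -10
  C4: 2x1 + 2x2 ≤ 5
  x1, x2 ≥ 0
C4 requires 2x1 + 2x2 ≤ 5, while C3 (-2x1 - 2x2 ≤ -10) is equivalent to 2x1 + 2x2 ≥ 10. Together they would need 10 ≤ 2x1 + 2x2 ≤ 5, which is impossible since 10 > 5. No point satisfies all constraints.

Infeasible: no point satisfies all constraints simultaneously.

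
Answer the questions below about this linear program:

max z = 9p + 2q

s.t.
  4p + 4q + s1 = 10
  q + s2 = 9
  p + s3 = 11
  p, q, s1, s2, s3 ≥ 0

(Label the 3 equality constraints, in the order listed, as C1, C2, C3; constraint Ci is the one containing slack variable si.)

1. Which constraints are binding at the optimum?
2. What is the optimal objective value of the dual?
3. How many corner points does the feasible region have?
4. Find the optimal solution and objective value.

1. C1, q ≥ 0
2. 22.5 (by strong duality, equal to the primal optimum)
3. 3
4. p = 2.5, q = 0, z = 22.5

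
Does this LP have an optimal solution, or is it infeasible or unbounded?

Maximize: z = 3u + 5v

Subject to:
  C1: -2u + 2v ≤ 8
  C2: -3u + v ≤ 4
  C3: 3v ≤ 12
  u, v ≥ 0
Feasible point: (0, 0) satisfies every constraint, so the LP is feasible.
Direction d = (1, 0): for each constraint row a, a·d ≤ 0 —
  (-2)(1) + (2)(0) = -2 ≤ 0
  (-3)(1) + (1)(0) = -3 ≤ 0
  (0)(1) + (3)(0) = 0 ≤ 0
and d ≥ 0, so (0, 0) + t·d stays feasible for every t ≥ 0. Along this ray z = 3u + 5v changes by 3 per unit t, so z → +∞.

The LP is unbounded; z can be made arbitrarily large.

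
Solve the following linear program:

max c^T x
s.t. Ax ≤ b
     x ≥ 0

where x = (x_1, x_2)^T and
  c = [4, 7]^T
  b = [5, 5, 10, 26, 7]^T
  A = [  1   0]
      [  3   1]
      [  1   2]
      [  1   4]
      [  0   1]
x_1 = 0, x_2 = 5, z = 35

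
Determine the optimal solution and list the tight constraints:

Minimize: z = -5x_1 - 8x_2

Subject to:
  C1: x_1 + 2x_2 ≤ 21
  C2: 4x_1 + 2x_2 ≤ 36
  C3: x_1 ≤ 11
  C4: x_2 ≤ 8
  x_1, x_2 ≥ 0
Optimal: x_1 = 5, x_2 = 8
Slack at optimum:
  C1: slack = 0 (binding)
  C2: slack = 0 (binding)
  C3: slack = 6
  C4: slack = 0 (binding)
  x_1 ≥ 0: x_1 = 5
  x_2 ≥ 0: x_2 = 8
Binding constraints: C1, C2, C4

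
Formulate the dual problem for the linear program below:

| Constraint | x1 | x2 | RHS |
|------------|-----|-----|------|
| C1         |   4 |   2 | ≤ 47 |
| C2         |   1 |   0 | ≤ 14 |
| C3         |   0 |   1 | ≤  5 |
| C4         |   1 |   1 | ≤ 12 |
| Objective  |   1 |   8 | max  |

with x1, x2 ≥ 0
Minimize: z = 47y1 + 14y2 + 5y3 + 12y4

Subject to:
  C1: -4y1 - y2 - y4 ≤ -1
  C2: -2y1 - y3 - y4 ≤ -8
  y1, y2, y3, y4 ≥ 0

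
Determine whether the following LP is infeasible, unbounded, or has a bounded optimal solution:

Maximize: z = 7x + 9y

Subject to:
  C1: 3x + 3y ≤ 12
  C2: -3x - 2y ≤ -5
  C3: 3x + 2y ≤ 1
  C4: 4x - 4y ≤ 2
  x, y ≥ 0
C3 requires 3x + 2y ≤ 1, while C2 (-3x - 2y ≤ -5) is equivalent to 3x + 2y ≥ 5. Together they would need 5 ≤ 3x + 2y ≤ 1, which is impossible since 5 > 1. No point satisfies all constraints.

The feasible region is empty; the LP is infeasible.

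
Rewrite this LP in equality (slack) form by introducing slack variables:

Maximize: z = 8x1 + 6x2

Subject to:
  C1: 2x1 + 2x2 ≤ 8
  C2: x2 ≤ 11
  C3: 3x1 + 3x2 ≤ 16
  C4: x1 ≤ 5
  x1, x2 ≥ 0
max z = 8x1 + 6x2

s.t.
  2x1 + 2x2 + s1 = 8
  x2 + s2 = 11
  3x1 + 3x2 + s3 = 16
  x1 + s4 = 5
  x1, x2, s1, s2, s3, s4 ≥ 0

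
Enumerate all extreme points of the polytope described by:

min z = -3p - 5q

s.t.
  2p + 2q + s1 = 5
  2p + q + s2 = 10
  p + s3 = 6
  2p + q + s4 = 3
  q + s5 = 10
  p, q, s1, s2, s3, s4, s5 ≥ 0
Each vertex is the intersection of two constraint boundaries that also satisfies all remaining constraints:
  p = 0 and q = 0 → (0, 0)
  2p + q = 3 and q = 0 → (1.5, 0)
  2p + 2q = 5 and 2p + q = 3 → (0.5, 2)
  2p + 2q = 5 and p = 0 → (0, 2.5)

Vertices: (0, 0), (1.5, 0), (0.5, 2), (0, 2.5)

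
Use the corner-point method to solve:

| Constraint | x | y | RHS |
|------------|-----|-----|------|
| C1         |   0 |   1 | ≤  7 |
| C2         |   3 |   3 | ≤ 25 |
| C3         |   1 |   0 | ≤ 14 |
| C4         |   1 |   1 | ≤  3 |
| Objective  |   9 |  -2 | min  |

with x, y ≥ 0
Each vertex is the intersection of two constraint boundaries that also satisfies all remaining constraints:
  x = 0 and y = 0 → (0, 0)
  x + y = 3 and y = 0 → (3, 0)
  x + y = 3 and x = 0 → (0, 3)

Evaluating z = 9x - 2y at each vertex:
  (0, 0): z = 0
  (3, 0): z = 27
  (0, 3): z = -6

The minimum is at (0, 3) with z = -6.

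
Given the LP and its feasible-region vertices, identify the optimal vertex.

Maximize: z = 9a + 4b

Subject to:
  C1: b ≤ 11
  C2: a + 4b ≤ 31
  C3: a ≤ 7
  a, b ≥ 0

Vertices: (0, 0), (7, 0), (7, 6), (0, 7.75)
(7, 6) with z = 87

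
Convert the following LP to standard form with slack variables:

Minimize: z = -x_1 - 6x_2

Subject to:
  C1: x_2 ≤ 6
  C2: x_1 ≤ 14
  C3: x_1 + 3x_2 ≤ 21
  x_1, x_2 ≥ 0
min z = -x_1 - 6x_2

s.t.
  x_2 + s1 = 6
  x_1 + s2 = 14
  x_1 + 3x_2 + s3 = 21
  x_1, x_2, s1, s2, s3 ≥ 0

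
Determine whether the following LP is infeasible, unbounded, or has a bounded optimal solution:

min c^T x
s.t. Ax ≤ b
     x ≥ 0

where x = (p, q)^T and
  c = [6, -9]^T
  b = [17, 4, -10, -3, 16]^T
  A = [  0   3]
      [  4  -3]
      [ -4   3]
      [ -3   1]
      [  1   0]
One constraint requires 4p - 3q ≤ 4, while the constraint -4p + 3q ≤ -10 is equivalent to 4p - 3q ≥ 10. Together they would need 10 ≤ 4p - 3q ≤ 4, which is impossible since 10 > 4. No point satisfies all constraints.

Infeasible: no point satisfies all constraints simultaneously.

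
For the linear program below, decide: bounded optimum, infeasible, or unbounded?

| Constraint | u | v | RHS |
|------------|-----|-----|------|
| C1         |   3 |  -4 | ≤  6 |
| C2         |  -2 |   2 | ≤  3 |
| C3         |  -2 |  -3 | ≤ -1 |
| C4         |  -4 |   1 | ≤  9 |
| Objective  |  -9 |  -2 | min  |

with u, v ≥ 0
Feasible point: (0, 1) satisfies every constraint, so the LP is feasible.
Direction d = (1, 1): for each constraint row a, a·d ≤ 0 —
  (3)(1) + (-4)(1) = -1 ≤ 0
  (-2)(1) + (2)(1) = 0 ≤ 0
  (-2)(1) + (-3)(1) = -5 ≤ 0
  (-4)(1) + (1)(1) = -3 ≤ 0
and d ≥ 0, so (0, 1) + t·d stays feasible for every t ≥ 0. Along this ray z = -9u - 2v changes by -11 per unit t, so z → −∞.

Unbounded — the objective can decrease without bound over the feasible region.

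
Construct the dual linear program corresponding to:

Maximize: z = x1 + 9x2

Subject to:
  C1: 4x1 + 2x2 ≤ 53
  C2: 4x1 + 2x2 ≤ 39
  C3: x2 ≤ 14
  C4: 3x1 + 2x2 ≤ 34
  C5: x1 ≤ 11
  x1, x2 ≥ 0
Minimize: z = 53y1 + 39y2 + 14y3 + 34y4 + 11y5

Subject to:
  C1: -4y1 - 4y2 - 3y4 - y5 ≤ -1
  C2: -2y1 - 2y2 - y3 - 2y4 ≤ -9
  y1, y2, y3, y4, y5 ≥ 0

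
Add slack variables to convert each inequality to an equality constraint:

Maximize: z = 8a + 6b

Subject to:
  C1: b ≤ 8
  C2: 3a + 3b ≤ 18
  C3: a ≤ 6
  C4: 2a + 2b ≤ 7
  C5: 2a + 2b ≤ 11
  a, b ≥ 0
max z = 8a + 6b

s.t.
  b + s1 = 8
  3a + 3b + s2 = 18
  a + s3 = 6
  2a + 2b + s4 = 7
  2a + 2b + s5 = 11
  a, b, s1, s2, s3, s4, s5 ≥ 0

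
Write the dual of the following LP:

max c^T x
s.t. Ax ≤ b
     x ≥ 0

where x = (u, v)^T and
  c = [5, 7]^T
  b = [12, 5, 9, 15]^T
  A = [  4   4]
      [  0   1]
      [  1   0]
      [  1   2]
Minimize: z = 12y1 + 5y2 + 9y3 + 15y4

Subject to:
  C1: -4y1 - y3 - y4 ≤ -5
  C2: -4y1 - y2 - 2y4 ≤ -7
  y1, y2, y3, y4 ≥ 0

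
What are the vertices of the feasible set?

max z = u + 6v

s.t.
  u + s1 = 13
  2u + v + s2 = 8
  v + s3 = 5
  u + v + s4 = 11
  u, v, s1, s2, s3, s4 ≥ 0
Each vertex is the intersection of two constraint boundaries that also satisfies all remaining constraints:
  u = 0 and v = 0 → (0, 0)
  2u + v = 8 and v = 0 → (4, 0)
  2u + v = 8 and v = 5 → (1.5, 5)
  v = 5 and u = 0 → (0, 5)

Vertices: (0, 0), (4, 0), (1.5, 5), (0, 5)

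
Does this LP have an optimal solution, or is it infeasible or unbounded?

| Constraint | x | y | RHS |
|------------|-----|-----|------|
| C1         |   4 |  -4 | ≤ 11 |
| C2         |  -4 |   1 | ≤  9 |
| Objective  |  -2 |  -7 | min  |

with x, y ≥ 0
Feasible point: (0, 0) satisfies every constraint, so the LP is feasible.
Direction d = (1, 1): for each constraint row a, a·d ≤ 0 —
  (4)(1) + (-4)(1) = 0 ≤ 0
  (-4)(1) + (1)(1) = -3 ≤ 0
and d ≥ 0, so (0, 0) + t·d stays feasible for every t ≥ 0. Along this ray z = -2x - 7y changes by -9 per unit t, so z → −∞.

Unbounded — the objective can decrease without bound over the feasible region.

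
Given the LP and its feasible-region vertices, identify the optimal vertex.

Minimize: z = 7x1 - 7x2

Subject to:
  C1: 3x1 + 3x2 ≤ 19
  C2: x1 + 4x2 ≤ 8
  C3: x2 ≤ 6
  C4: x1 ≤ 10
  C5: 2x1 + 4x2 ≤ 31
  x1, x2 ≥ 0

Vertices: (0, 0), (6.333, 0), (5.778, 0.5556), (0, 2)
Evaluating z = 7x1 - 7x2 at each vertex:
  (0, 0): z = 0
  (6.333, 0): z = 44.33
  (5.778, 0.5556): z = 36.56
  (0, 2): z = -14

The smallest value is z = -14, attained at (0, 2).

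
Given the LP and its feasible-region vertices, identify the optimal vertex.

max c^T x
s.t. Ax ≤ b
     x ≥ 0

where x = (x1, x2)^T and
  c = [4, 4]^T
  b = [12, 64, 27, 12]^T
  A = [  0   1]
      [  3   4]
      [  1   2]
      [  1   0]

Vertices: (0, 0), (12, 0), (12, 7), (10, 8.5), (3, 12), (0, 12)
Evaluating z = 4x1 + 4x2 at each vertex:
  (0, 0): z = 0
  (12, 0): z = 48
  (12, 7): z = 76
  (10, 8.5): z = 74
  (3, 12): z = 60
  (0, 12): z = 48

The largest value is z = 76, attained at (12, 7).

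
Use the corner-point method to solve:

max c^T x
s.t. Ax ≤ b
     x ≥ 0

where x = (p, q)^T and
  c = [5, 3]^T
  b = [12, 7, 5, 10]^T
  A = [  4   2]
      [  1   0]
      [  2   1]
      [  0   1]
Each vertex is the intersection of two constraint boundaries that also satisfies all remaining constraints:
  p = 0 and q = 0 → (0, 0)
  2p + q = 5 and q = 0 → (2.5, 0)
  2p + q = 5 and p = 0 → (0, 5)

Evaluating z = 5p + 3q at each vertex:
  (0, 0): z = 0
  (2.5, 0): z = 12.5
  (0, 5): z = 15

The maximum is at (0, 5) with z = 15.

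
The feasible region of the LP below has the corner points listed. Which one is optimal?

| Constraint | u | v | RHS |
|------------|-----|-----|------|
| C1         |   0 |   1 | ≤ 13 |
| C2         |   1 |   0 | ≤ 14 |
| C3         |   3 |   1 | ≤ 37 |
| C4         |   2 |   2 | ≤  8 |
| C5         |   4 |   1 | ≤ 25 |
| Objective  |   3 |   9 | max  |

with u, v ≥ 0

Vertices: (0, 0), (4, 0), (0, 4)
(0, 4) with z = 36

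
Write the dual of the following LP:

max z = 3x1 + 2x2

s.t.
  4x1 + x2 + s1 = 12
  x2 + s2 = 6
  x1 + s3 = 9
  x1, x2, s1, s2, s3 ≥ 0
Minimize: z = 12y1 + 6y2 + 9y3

Subject to:
  C1: -4y1 - y3 ≤ -3
  C2: -y1 - y2 ≤ -2
  y1, y2, y3 ≥ 0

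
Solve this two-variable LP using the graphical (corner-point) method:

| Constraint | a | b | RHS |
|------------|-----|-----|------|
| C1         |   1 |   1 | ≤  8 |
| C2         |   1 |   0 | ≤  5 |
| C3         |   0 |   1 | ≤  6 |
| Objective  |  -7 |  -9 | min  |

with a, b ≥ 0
a = 2, b = 6, z = -68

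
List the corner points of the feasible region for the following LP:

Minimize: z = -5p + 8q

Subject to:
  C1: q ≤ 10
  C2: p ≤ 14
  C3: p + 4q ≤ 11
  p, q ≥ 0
Each vertex is the intersection of two constraint boundaries that also satisfies all remaining constraints:
  p = 0 and q = 0 → (0, 0)
  p + 4q = 11 and q = 0 → (11, 0)
  p + 4q = 11 and p = 0 → (0, 2.75)

Vertices: (0, 0), (11, 0), (0, 2.75)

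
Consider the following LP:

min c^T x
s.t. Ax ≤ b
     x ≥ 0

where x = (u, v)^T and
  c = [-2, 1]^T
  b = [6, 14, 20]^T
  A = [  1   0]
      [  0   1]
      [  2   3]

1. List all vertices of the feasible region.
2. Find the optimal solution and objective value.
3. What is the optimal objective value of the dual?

1. (0, 0), (6, 0), (6, 2.667), (0, 6.667)
2. u = 6, v = 0, z = -12
3. -12 (by strong duality, equal to the primal optimum)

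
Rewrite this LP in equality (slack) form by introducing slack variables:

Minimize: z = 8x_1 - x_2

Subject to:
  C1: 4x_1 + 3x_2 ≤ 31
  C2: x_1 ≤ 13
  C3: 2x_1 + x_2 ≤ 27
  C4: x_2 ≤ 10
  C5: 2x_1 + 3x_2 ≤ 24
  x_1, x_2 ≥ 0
min z = 8x_1 - x_2

s.t.
  4x_1 + 3x_2 + s1 = 31
  x_1 + s2 = 13
  2x_1 + x_2 + s3 = 27
  x_2 + s4 = 10
  2x_1 + 3x_2 + s5 = 24
  x_1, x_2, s1, s2, s3, s4, s5 ≥ 0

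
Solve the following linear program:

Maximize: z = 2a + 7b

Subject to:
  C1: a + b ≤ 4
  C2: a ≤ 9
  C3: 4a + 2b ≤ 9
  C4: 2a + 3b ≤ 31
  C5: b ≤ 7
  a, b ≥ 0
a = 0, b = 4, z = 28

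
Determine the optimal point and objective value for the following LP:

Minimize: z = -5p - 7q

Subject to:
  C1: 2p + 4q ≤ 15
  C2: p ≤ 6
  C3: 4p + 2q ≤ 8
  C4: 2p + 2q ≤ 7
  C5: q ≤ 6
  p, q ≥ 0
Each vertex is the intersection of two constraint boundaries that also satisfies all remaining constraints:
  p = 0 and q = 0 → (0, 0)
  4p + 2q = 8 and q = 0 → (2, 0)
  4p + 2q = 8 and 2p + 2q = 7 → (0.5, 3)
  2p + 2q = 7 and p = 0 → (0, 3.5)

Evaluating z = -5p - 7q at each vertex:
  (0, 0): z = 0
  (2, 0): z = -10
  (0.5, 3): z = -23.5
  (0, 3.5): z = -24.5

The minimum is at (0, 3.5) with z = -24.5.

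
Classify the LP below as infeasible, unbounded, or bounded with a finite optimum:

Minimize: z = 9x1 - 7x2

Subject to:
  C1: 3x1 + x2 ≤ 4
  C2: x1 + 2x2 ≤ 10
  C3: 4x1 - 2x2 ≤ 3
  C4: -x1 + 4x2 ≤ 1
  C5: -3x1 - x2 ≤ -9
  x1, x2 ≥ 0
C1 requires 3x1 + x2 ≤ 4, while C5 (-3x1 - x2 ≤ -9) is equivalent to 3x1 + x2 ≥ 9. Together they would need 9 ≤ 3x1 + x2 ≤ 4, which is impossible since 9 > 4. No point satisfies all constraints.

The feasible region is empty; the LP is infeasible.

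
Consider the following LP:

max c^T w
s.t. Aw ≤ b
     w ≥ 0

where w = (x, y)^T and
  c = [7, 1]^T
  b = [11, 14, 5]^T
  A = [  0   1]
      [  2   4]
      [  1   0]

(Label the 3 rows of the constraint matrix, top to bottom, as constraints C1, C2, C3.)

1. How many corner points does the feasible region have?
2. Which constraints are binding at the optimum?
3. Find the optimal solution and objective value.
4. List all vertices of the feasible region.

1. 4
2. C2, C3
3. x = 5, y = 1, z = 36
4. (0, 0), (5, 0), (5, 1), (0, 3.5)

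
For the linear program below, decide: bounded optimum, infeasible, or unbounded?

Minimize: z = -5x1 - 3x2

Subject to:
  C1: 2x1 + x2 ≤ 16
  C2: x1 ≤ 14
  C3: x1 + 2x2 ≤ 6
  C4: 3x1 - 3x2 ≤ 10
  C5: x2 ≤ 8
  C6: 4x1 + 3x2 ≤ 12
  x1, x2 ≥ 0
The point (3, 0) satisfies every constraint, so the LP is feasible; the constraints give x1 ≤ 14 and x2 ≤ 8, which with x1, x2 ≥ 0 keep the feasible region inside a bounded box. A feasible, bounded LP attains a finite optimum at a vertex.

The LP has an optimal solution: (3, 0) with z = -15.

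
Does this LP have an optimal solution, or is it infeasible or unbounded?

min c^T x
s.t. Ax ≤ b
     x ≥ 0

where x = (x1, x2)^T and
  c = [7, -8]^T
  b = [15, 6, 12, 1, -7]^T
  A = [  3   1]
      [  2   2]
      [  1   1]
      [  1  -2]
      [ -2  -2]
One constraint requires 2x1 + 2x2 ≤ 6, while the constraint -2x1 - 2x2 ≤ -7 is equivalent to 2x1 + 2x2 ≥ 7. Together they would need 7 ≤ 2x1 + 2x2 ≤ 6, which is impossible since 7 > 6. No point satisfies all constraints.

Infeasible: no point satisfies all constraints simultaneously.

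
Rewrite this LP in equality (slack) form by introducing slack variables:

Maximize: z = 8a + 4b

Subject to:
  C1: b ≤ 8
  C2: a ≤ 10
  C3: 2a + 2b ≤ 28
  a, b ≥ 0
max z = 8a + 4b

s.t.
  b + s1 = 8
  a + s2 = 10
  2a + 2b + s3 = 28
  a, b, s1, s2, s3 ≥ 0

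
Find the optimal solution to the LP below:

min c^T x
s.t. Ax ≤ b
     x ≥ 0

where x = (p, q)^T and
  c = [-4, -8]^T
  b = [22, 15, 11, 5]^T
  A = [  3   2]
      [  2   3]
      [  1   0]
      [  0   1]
Each vertex is the intersection of two constraint boundaries that also satisfies all remaining constraints:
  p = 0 and q = 0 → (0, 0)
  3p + 2q = 22 and q = 0 → (7.333, 0)
  3p + 2q = 22 and 2p + 3q = 15 → (7.2, 0.2)
  2p + 3q = 15 and q = 5 → (0, 5)

Evaluating z = -4p - 8q at each vertex:
  (0, 0): z = 0
  (7.333, 0): z = -29.33
  (7.2, 0.2): z = -30.4
  (0, 5): z = -40

The minimum is at (0, 5) with z = -40.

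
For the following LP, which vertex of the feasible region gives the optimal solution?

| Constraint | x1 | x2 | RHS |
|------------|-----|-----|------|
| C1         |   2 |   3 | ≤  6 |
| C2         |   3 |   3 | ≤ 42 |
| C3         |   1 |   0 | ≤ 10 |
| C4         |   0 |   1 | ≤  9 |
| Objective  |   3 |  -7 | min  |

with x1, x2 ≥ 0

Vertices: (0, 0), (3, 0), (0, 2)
Evaluating z = 3x1 - 7x2 at each vertex:
  (0, 0): z = 0
  (3, 0): z = 9
  (0, 2): z = -14

The smallest value is z = -14, attained at (0, 2).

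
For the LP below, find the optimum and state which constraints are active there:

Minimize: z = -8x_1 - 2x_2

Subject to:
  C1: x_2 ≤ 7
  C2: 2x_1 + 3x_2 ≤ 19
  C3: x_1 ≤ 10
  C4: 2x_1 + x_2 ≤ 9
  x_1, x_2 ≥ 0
Optimal: x_1 = 4.5, x_2 = 0
Slack at optimum:
  C1: slack = 7
  C2: slack = 10
  C3: slack = 5.5
  C4: slack = 0 (binding)
  x_1 ≥ 0: x_1 = 4.5
  x_2 ≥ 0: x_2 = 0 (binding)
Binding constraints: C4, x_2 ≥ 0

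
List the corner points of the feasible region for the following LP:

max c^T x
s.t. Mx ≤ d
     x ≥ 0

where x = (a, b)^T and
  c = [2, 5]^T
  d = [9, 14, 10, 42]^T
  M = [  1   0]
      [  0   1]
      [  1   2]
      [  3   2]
Each vertex is the intersection of two constraint boundaries that also satisfies all remaining constraints:
  a = 0 and b = 0 → (0, 0)
  a = 9 and b = 0 → (9, 0)
  a = 9 and a + 2b = 10 → (9, 0.5)
  a + 2b = 10 and a = 0 → (0, 5)

Vertices: (0, 0), (9, 0), (9, 0.5), (0, 5)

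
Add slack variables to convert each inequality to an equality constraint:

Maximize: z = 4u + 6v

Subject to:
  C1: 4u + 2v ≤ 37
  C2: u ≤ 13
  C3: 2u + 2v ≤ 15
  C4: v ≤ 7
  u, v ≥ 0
max z = 4u + 6v

s.t.
  4u + 2v + s1 = 37
  u + s2 = 13
  2u + 2v + s3 = 15
  v + s4 = 7
  u, v, s1, s2, s3, s4 ≥ 0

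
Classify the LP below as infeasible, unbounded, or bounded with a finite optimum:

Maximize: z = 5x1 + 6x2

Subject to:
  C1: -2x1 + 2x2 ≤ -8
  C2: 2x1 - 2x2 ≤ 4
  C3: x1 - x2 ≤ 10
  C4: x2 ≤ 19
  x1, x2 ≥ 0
C2 requires 2x1 - 2x2 ≤ 4, while C1 (-2x1 + 2x2 ≤ -8) is equivalent to 2x1 - 2x2 ≥ 8. Together they would need 8 ≤ 2x1 - 2x2 ≤ 4, which is impossible since 8 > 4. No point satisfies all constraints.

The feasible region is empty; the LP is infeasible.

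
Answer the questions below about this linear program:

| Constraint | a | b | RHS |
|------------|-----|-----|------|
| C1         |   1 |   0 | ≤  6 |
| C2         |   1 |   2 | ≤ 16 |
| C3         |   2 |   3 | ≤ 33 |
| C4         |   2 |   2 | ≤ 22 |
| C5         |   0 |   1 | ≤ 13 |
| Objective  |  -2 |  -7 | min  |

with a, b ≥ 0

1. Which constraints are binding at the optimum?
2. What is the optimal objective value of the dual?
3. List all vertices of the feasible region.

1. C2, a ≥ 0
2. -56 (by strong duality, equal to the primal optimum)
3. (0, 0), (6, 0), (6, 5), (0, 8)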